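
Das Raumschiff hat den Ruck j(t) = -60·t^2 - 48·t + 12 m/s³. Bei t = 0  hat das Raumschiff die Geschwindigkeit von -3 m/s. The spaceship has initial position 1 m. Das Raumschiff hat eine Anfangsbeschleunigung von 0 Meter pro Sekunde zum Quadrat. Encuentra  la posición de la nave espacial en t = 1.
Debemos encontrar la integral de nuestra ecuación de la sacudida j(t) = -60·t^2 - 48·t + 12 3 veces. Tomando ∫j(t)dt y aplicando a(0) = 0, encontramos a(t) = 4·t·(-5·t^2 - 6·t + 3). Tomando ∫a(t)dt y aplicando v(0) = -3, encontramos v(t) = -5·t^4 - 8·t^3 + 6·t^2 - 3. La antiderivada de la velocidad, con x(0) = 1, da la posición: x(t) = -t^5 - 2·t^4 + 2·t^3 - 3·t + 1. Usando x(t) = -t^5 - 2·t^4 + 2·t^3 - 3·t + 1 y sustituyendo t = 1, encontramos x = -3.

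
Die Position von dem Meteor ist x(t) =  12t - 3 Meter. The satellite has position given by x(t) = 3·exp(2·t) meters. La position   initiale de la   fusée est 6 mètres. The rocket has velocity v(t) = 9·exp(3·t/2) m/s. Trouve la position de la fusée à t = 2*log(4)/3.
Pour résoudre ceci, nous devons prendre 1 intégrale de notre équation de la vitesse v(t) = 9·exp(3·t/2). La primitive de la vitesse est la position. En utilisant x(0) = 6, nous obtenons x(t) = 6·exp(3·t/2). De l'équation de la position x(t) = 6·exp(3·t/2), nous substituons t = 2*log(4)/3 pour obtenir x = 24.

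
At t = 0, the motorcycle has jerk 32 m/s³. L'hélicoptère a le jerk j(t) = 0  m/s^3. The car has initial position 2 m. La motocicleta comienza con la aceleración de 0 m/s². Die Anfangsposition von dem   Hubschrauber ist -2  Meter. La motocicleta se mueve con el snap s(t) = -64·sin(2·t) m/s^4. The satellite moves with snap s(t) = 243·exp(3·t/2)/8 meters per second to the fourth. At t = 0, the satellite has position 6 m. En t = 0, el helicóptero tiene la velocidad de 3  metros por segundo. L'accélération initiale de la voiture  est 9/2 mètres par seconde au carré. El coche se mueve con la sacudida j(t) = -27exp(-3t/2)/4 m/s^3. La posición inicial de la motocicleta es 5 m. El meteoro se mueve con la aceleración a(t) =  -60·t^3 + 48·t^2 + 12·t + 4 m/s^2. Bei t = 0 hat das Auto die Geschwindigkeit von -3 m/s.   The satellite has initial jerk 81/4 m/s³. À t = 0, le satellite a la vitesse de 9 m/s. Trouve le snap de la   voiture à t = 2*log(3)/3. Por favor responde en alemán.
Ausgehend von dem Ruck j(t) = -27·exp(-3·t/2)/4, nehmen wir 1 Ableitung. Durch Ableiten von dem Ruck erhalten wir den Snap: s(t) = 81·exp(-3·t/2)/8. Aus der Gleichung für den Snap s(t) = 81·exp(-3·t/2)/8, setzen wir t = 2*log(3)/3 ein und erhalten s = 27/8.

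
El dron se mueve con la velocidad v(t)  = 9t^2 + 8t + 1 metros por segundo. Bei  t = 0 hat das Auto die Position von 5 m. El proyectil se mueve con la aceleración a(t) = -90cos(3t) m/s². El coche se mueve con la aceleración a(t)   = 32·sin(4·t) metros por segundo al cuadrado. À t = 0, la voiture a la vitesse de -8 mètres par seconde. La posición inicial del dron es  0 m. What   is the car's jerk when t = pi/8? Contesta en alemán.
Ausgehend von der Beschleunigung a(t) = 32·sin(4·t), nehmen wir 1 Ableitung. Mit d/dt von a(t) finden wir j(t) = 128·cos(4·t). Aus der Gleichung für den Ruck j(t) = 128·cos(4·t), setzen wir t = pi/8 ein und erhalten j = 0.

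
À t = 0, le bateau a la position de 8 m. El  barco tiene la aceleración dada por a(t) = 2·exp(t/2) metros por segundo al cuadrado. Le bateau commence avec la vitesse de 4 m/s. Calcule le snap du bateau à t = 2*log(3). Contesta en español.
Partiendo de la aceleración a(t) = 2·exp(t/2), tomamos 2 derivadas. Derivando la aceleración, obtenemos la sacudida: j(t) = exp(t/2). Tomando d/dt de j(t), encontramos s(t) = exp(t/2)/2. Tenemos el snap s(t) = exp(t/2)/2. Sustituyendo t = 2*log(3): s(2*log(3)) = 3/2.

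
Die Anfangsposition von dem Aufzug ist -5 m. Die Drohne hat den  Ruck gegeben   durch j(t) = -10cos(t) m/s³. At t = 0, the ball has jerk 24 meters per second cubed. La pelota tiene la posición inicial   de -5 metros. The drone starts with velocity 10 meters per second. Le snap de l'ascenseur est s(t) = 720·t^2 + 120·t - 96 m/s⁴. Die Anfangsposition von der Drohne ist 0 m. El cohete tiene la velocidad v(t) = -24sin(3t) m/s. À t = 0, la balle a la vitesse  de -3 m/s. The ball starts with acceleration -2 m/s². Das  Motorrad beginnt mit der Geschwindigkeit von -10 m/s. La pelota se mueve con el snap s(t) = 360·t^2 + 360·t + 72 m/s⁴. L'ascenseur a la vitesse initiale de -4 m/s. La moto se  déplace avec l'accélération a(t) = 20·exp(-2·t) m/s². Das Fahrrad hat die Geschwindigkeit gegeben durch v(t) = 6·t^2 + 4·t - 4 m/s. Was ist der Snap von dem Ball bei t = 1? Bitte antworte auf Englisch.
Using s(t) = 360·t^2 + 360·t + 72 and substituting t = 1, we find s = 792.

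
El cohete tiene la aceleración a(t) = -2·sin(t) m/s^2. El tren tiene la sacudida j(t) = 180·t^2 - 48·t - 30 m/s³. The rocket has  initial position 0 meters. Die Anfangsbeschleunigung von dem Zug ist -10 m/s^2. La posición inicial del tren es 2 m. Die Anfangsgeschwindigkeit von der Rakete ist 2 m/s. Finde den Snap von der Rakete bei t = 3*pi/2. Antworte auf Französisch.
En partant de l'accélération a(t) = -2·sin(t), nous prenons 2 dérivées. En prenant d/dt de a(t), nous trouvons j(t) = -2·cos(t). En prenant d/dt de j(t), nous trouvons s(t) = 2·sin(t). De l'équation du snap s(t) = 2·sin(t), nous substituons t = 3*pi/2 pour obtenir s = -2.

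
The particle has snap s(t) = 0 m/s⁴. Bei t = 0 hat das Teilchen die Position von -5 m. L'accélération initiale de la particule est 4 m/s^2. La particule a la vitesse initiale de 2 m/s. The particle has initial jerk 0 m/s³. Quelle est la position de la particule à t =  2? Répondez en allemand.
Ausgehend von dem Snap s(t) = 0, nehmen wir 4 Stammfunktionen. Das Integral von dem Snap ist der Ruck. Mit j(0) = 0 erhalten wir j(t) = 0. Mit ∫j(t)dt und Anwendung von a(0) = 4, finden wir a(t) = 4. Durch Integration von der Beschleunigung und Verwendung der Anfangsbedingung v(0) = 2, erhalten wir v(t) = 4·t + 2. Mit ∫v(t)dt und Anwendung von x(0) = -5, finden wir x(t) = 2·t^2 + 2·t - 5. Wir haben die Position x(t) = 2·t^2 + 2·t - 5. Durch Einsetzen von t = 2: x(2) = 7.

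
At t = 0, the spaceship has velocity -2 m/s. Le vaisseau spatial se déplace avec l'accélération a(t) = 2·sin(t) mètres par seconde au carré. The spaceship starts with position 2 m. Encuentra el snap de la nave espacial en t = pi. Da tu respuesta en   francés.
Pour résoudre ceci, nous devons prendre 2 dérivées de notre équation de l'accélération a(t) = 2·sin(t). En prenant d/dt de a(t), nous trouvons j(t) = 2·cos(t). En dérivant le jerk, nous obtenons le snap: s(t) = -2·sin(t). En utilisant s(t) = -2·sin(t) et en substituant t = pi, nous trouvons s = 0.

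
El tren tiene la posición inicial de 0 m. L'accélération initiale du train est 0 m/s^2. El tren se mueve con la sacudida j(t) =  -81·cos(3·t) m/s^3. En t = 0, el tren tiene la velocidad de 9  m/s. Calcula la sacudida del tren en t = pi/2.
Tenemos la sacudida j(t) = -81·cos(3·t). Sustituyendo t = pi/2: j(pi/2) = 0.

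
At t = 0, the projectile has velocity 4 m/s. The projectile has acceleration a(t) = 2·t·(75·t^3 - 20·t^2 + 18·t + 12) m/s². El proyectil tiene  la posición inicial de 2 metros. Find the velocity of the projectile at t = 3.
To solve this, we need to take 1 antiderivative of our acceleration equation a(t) = 2·t·(75·t^3 - 20·t^2 + 18·t + 12). The antiderivative of acceleration is velocity. Using v(0) = 4, we get v(t) = 30·t^5 - 10·t^4 + 12·t^3 + 12·t^2 + 4. Using v(t) = 30·t^5 - 10·t^4 + 12·t^3 + 12·t^2 + 4 and substituting t = 3, we find v = 6916.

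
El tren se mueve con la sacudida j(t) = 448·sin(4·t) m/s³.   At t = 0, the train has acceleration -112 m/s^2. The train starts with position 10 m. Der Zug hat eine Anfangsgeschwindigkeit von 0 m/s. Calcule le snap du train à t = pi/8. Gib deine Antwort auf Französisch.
En partant du jerk j(t) = 448·sin(4·t), nous prenons 1 dérivée. En prenant d/dt de j(t), nous trouvons s(t) = 1792·cos(4·t). Nous avons le snap s(t) = 1792·cos(4·t). En substituant t = pi/8: s(pi/8) = 0.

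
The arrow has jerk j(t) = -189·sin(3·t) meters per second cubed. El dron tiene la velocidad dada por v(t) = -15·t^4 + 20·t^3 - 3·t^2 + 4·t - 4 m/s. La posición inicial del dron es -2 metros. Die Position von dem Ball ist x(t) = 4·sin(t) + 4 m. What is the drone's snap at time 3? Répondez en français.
Nous devons dériver notre équation de la vitesse v(t) = -15·t^4 + 20·t^3 - 3·t^2 + 4·t - 4 3 fois. La dérivée de la vitesse donne l'accélération: a(t) = -60·t^3 + 60·t^2 - 6·t + 4. En dérivant l'accélération, nous obtenons le jerk: j(t) = -180·t^2 + 120·t - 6. En prenant d/dt de j(t), nous trouvons s(t) = 120 - 360·t. De l'équation du snap s(t) = 120 - 360·t, nous substituons t = 3 pour obtenir s = -960.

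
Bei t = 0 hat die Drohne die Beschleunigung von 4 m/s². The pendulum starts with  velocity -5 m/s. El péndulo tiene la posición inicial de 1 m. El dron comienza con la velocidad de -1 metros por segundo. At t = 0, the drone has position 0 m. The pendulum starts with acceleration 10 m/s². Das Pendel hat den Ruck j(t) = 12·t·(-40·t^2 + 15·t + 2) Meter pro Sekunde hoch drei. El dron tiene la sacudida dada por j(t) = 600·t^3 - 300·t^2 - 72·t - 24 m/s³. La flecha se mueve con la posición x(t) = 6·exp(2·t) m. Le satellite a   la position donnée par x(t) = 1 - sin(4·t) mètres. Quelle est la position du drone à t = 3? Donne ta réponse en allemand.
Wir müssen unsere Gleichung für den Ruck j(t) = 600·t^3 - 300·t^2 - 72·t - 24 3-mal integrieren. Die Stammfunktion von dem Ruck ist die Beschleunigung. Mit a(0) = 4 erhalten wir a(t) = 150·t^4 - 100·t^3 - 36·t^2 - 24·t + 4. Die Stammfunktion von der Beschleunigung, mit v(0) = -1, ergibt die Geschwindigkeit: v(t) = 30·t^5 - 25·t^4 - 12·t^3 - 12·t^2 + 4·t - 1. Durch Integration von der Geschwindigkeit und Verwendung der Anfangsbedingung x(0) = 0, erhalten wir x(t) = 5·t^6 - 5·t^5 - 3·t^4 - 4·t^3 + 2·t^2 - t. Wir haben die Position x(t) = 5·t^6 - 5·t^5 - 3·t^4 - 4·t^3 + 2·t^2 - t. Durch Einsetzen von t = 3: x(3) = 2094.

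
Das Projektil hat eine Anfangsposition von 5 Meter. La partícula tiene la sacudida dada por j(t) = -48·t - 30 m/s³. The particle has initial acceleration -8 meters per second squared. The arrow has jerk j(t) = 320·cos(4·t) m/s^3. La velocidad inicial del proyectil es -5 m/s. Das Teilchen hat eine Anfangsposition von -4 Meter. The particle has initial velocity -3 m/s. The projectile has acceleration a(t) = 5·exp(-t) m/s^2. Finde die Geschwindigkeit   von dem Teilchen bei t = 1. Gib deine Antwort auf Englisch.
We must find the antiderivative of our jerk equation j(t) = -48·t - 30 2 times. The antiderivative of jerk is acceleration. Using a(0) = -8, we get a(t) = -24·t^2 - 30·t - 8. Taking ∫a(t)dt and applying v(0) = -3, we find v(t) = -8·t^3 - 15·t^2 - 8·t - 3. From the given velocity equation v(t) = -8·t^3 - 15·t^2 - 8·t - 3, we substitute t = 1 to get v = -34.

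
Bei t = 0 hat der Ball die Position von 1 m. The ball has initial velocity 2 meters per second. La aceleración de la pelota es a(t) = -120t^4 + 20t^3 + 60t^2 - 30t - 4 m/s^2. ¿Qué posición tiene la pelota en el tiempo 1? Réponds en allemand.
Wir müssen unsere Gleichung für die Beschleunigung a(t) = -120·t^4 + 20·t^3 + 60·t^2 - 30·t - 4 2-mal integrieren. Das Integral von der Beschleunigung, mit v(0) = 2, ergibt die Geschwindigkeit: v(t) = -24·t^5 + 5·t^4 + 20·t^3 - 15·t^2 - 4·t + 2. Durch Integration von der Geschwindigkeit und Verwendung der Anfangsbedingung x(0) = 1, erhalten wir x(t) = -4·t^6 + t^5 + 5·t^4 - 5·t^3 - 2·t^2 + 2·t + 1. Wir haben die Position x(t) = -4·t^6 + t^5 + 5·t^4 - 5·t^3 - 2·t^2 + 2·t + 1. Durch Einsetzen von t = 1: x(1) = -2.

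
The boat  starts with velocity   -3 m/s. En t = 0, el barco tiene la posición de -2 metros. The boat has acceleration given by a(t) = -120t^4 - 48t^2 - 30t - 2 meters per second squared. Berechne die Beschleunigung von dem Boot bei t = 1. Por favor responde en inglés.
From the given acceleration equation a(t) = -120·t^4 - 48·t^2 - 30·t - 2, we substitute t = 1 to get a = -200.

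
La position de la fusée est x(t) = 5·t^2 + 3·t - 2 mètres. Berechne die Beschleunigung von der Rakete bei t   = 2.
Wir müssen unsere Gleichung für die Position x(t) = 5·t^2 + 3·t - 2 2-mal ableiten. Die Ableitung von der Position ergibt die Geschwindigkeit: v(t) = 10·t + 3. Die Ableitung von der Geschwindigkeit ergibt die Beschleunigung: a(t) = 10. Aus der Gleichung für die Beschleunigung a(t) = 10, setzen wir t = 2 ein und erhalten a = 10.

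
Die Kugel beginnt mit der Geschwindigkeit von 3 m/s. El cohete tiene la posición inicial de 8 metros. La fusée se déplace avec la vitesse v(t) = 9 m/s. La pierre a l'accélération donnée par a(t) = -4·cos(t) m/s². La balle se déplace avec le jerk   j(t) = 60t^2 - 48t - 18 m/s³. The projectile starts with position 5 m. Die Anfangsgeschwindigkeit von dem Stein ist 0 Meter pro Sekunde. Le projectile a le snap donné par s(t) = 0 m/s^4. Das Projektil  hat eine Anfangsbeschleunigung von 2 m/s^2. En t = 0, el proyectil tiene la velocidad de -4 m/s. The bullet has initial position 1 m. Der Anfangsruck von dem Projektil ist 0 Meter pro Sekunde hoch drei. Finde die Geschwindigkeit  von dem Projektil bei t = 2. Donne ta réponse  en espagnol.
Para resolver esto, necesitamos tomar 3 antiderivadas de nuestra ecuación del snap s(t) = 0. Integrando el snap y usando la condición inicial j(0) = 0, obtenemos j(t) = 0. La integral de la sacudida es la aceleración. Usando a(0) = 2, obtenemos a(t) = 2. Tomando ∫a(t)dt y aplicando v(0) = -4, encontramos v(t) = 2·t - 4. Tenemos la velocidad v(t) = 2·t - 4. Sustituyendo t = 2: v(2) = 0.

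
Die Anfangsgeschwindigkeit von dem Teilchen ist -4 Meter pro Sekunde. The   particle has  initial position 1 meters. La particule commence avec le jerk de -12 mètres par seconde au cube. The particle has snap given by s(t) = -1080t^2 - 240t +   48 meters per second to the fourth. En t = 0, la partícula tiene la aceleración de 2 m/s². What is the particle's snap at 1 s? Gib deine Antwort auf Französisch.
Nous avons le snap s(t) = -1080·t^2 - 240·t + 48. En substituant t = 1: s(1) = -1272.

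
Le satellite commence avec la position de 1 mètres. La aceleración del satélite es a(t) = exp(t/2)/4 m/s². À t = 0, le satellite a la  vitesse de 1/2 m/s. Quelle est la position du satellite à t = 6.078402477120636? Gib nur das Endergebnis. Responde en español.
En t = 6.078402477120636, x = 20.8885516001140.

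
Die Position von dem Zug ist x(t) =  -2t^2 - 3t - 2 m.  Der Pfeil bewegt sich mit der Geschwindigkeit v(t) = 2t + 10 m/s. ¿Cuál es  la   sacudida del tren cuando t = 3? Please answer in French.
Pour résoudre ceci, nous devons prendre 3 dérivées de notre équation de la position x(t) = -2·t^2 - 3·t - 2. La dérivée de la position donne la vitesse: v(t) = -4·t - 3. La dérivée de la vitesse donne l'accélération: a(t) = -4. La dérivée de l'accélération donne le jerk: j(t) = 0. Nous avons le jerk j(t) = 0. En substituant t = 3: j(3) = 0.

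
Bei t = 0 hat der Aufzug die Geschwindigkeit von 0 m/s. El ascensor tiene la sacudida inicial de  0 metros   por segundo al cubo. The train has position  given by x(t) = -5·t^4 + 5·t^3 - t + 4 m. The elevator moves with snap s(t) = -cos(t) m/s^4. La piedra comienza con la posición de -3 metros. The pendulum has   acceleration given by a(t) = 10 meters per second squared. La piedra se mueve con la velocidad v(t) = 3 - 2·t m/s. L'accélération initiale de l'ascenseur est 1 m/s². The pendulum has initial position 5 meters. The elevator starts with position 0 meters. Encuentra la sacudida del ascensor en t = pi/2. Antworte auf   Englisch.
To solve this, we need to take 1 integral of our snap equation s(t) = -cos(t). The integral of snap, with j(0) = 0, gives jerk: j(t) = -sin(t). From the given jerk equation j(t) = -sin(t), we substitute t = pi/2 to get j = -1.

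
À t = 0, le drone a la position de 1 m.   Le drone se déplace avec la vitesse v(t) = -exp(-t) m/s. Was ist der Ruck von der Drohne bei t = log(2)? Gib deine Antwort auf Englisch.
We must differentiate our velocity equation v(t) = -exp(-t) 2 times. The derivative of velocity gives acceleration: a(t) = exp(-t). Differentiating acceleration, we get jerk: j(t) = -exp(-t). We have jerk j(t) = -exp(-t). Substituting t = log(2): j(log(2)) = -1/2.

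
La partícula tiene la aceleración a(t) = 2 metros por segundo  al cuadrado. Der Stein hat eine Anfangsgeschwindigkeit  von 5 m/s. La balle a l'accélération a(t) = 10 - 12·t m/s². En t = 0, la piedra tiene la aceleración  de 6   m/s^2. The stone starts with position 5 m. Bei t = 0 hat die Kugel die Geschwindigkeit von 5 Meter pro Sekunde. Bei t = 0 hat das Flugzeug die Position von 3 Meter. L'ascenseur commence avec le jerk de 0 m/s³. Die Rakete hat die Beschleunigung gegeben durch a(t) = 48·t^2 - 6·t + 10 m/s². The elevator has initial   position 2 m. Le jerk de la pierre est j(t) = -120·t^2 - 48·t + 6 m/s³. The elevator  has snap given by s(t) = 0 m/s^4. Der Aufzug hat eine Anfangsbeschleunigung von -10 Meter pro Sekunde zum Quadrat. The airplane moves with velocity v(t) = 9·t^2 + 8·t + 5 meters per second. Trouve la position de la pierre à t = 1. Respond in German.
Wir müssen unsere Gleichung für den Ruck j(t) = -120·t^2 - 48·t + 6 3-mal integrieren. Mit ∫j(t)dt und Anwendung von a(0) = 6, finden wir a(t) = -40·t^3 - 24·t^2 + 6·t + 6. Das Integral von der Beschleunigung, mit v(0) = 5, ergibt die Geschwindigkeit: v(t) = -10·t^4 - 8·t^3 + 3·t^2 + 6·t + 5. Mit ∫v(t)dt und Anwendung von x(0) = 5, finden wir x(t) = -2·t^5 - 2·t^4 + t^3 + 3·t^2 + 5·t + 5. Aus der Gleichung für die Position x(t) = -2·t^5 - 2·t^4 + t^3 + 3·t^2 + 5·t + 5, setzen wir t = 1 ein und erhalten x = 10.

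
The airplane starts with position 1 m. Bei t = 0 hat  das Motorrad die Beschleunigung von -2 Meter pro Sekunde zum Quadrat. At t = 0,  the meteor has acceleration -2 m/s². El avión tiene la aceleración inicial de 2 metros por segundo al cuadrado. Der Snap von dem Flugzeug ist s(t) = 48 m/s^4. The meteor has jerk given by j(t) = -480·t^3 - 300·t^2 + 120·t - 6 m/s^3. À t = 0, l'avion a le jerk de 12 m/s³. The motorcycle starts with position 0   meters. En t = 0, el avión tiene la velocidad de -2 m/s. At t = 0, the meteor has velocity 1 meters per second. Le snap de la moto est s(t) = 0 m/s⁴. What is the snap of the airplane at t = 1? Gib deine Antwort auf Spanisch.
Tenemos el snap s(t) = 48. Sustituyendo t = 1: s(1) = 48.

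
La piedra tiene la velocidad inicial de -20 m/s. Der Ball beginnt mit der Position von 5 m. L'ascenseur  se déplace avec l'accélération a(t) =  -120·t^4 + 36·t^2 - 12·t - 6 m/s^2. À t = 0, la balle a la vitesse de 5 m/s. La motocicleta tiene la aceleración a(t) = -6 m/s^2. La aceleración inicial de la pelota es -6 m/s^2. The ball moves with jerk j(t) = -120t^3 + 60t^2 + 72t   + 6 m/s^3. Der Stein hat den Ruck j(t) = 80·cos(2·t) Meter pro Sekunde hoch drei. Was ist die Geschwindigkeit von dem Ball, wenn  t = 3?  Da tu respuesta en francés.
Nous devons trouver l'intégrale de notre équation du jerk j(t) = -120·t^3 + 60·t^2 + 72·t + 6 2 fois. En intégrant le jerk et en utilisant la condition initiale a(0) = -6, nous obtenons a(t) = -30·t^4 + 20·t^3 + 36·t^2 + 6·t - 6. L'intégrale de l'accélération est la vitesse. En utilisant v(0) = 5, nous obtenons v(t) = -6·t^5 + 5·t^4 + 12·t^3 + 3·t^2 - 6·t + 5. Nous avons la vitesse v(t) = -6·t^5 + 5·t^4 + 12·t^3 + 3·t^2 - 6·t + 5. En substituant t = 3: v(3) = -715.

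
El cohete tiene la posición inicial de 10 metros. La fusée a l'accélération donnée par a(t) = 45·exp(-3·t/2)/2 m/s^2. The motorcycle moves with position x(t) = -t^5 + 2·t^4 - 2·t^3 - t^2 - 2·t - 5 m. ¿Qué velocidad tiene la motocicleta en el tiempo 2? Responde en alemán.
Ausgehend von der Position x(t) = -t^5 + 2·t^4 - 2·t^3 - t^2 - 2·t - 5, nehmen wir 1 Ableitung. Mit d/dt von x(t) finden wir v(t) = -5·t^4 + 8·t^3 - 6·t^2 - 2·t - 2. Mit v(t) = -5·t^4 + 8·t^3 - 6·t^2 - 2·t - 2 und Einsetzen von t = 2, finden wir v = -46.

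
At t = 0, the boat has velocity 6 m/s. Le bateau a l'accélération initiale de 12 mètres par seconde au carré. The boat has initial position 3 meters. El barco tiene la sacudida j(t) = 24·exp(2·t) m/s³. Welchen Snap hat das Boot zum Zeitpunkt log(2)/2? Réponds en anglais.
Starting from jerk j(t) = 24·exp(2·t), we take 1 derivative. Differentiating jerk, we get snap: s(t) = 48·exp(2·t). We have snap s(t) = 48·exp(2·t). Substituting t = log(2)/2: s(log(2)/2) = 96.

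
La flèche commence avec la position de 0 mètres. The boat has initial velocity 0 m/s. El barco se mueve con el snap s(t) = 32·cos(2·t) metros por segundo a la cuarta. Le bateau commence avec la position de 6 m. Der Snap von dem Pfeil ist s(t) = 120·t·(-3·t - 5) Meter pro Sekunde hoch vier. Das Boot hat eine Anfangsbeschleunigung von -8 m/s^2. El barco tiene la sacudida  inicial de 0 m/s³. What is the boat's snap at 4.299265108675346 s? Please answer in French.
De l'équation du snap s(t) = 32·cos(2·t), nous substituons t = 4.299265108675346 pour obtenir s = -21.6844771356923.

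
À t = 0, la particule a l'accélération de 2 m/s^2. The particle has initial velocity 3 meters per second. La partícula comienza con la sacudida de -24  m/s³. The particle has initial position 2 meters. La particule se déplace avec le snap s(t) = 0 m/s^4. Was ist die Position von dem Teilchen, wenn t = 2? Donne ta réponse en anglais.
We must find the integral of our snap equation s(t) = 0 4 times. The antiderivative of snap, with j(0) = -24, gives jerk: j(t) = -24. Finding the integral of j(t) and using a(0) = 2: a(t) = 2 - 24·t. Integrating acceleration and using the initial condition v(0) = 3, we get v(t) = -12·t^2 + 2·t + 3. Taking ∫v(t)dt and applying x(0) = 2, we find x(t) = -4·t^3 + t^2 + 3·t + 2. Using x(t) = -4·t^3 + t^2 + 3·t + 2 and substituting t = 2, we find x = -20.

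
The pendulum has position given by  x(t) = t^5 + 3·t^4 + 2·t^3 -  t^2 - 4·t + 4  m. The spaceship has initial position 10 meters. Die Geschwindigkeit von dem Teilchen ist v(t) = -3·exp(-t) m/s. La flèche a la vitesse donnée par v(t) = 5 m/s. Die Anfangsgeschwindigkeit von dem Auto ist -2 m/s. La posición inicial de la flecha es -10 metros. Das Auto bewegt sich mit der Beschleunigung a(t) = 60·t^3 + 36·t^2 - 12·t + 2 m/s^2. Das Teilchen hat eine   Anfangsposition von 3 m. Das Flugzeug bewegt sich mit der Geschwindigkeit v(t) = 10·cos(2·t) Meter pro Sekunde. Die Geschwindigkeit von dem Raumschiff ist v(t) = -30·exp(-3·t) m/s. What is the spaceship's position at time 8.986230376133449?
Starting from velocity v(t) = -30·exp(-3·t), we take 1 integral. Finding the antiderivative of v(t) and using x(0) = 10: x(t) = 10·exp(-3·t). We have position x(t) = 10·exp(-3·t). Substituting t = 8.986230376133449: x(8.986230376133449) = 1.95879597796518E-11.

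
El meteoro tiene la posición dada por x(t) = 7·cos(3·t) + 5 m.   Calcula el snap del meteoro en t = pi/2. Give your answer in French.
Nous devons dériver notre équation de la position x(t) = 7·cos(3·t) + 5 4 fois. En prenant d/dt de x(t), nous trouvons v(t) = -21·sin(3·t). En prenant d/dt de v(t), nous trouvons a(t) = -63·cos(3·t). La dérivée de l'accélération donne le jerk: j(t) = 189·sin(3·t). En prenant d/dt de j(t), nous trouvons s(t) = 567·cos(3·t). En utilisant s(t) = 567·cos(3·t) et en substituant t = pi/2, nous trouvons s = 0.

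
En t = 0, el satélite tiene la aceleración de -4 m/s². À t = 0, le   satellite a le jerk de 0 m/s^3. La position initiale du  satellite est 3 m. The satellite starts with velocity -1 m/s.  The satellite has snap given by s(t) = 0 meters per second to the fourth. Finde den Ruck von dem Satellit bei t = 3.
Um dies zu lösen, müssen wir 1 Integral unserer Gleichung für den Snap s(t) = 0 finden. Die Stammfunktion von dem Snap, mit j(0) = 0, ergibt den Ruck: j(t) = 0. Wir haben den Ruck j(t) = 0. Durch Einsetzen von t = 3: j(3) = 0.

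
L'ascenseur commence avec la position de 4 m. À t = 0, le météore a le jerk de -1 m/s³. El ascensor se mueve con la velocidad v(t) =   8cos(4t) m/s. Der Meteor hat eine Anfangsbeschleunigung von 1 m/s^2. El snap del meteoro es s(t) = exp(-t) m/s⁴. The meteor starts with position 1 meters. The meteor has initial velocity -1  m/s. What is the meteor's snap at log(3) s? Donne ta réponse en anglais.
From the given snap equation s(t) = exp(-t), we substitute t = log(3) to get s = 1/3.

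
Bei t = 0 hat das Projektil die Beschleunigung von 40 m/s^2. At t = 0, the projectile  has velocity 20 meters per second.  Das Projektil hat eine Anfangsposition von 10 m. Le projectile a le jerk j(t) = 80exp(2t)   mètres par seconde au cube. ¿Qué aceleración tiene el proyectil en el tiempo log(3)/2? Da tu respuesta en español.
Para resolver esto, necesitamos tomar 1 antiderivada de nuestra ecuación de la sacudida j(t) = 80·exp(2·t). La integral de la sacudida, con a(0) = 40, da la aceleración: a(t) = 40·exp(2·t). Usando a(t) = 40·exp(2·t) y sustituyendo t = log(3)/2, encontramos a = 120.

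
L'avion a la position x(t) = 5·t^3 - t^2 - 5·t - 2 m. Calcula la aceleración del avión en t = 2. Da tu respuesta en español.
Debemos derivar nuestra ecuación de la posición x(t) = 5·t^3 - t^2 - 5·t - 2 2 veces. Tomando d/dt de x(t), encontramos v(t) = 15·t^2 - 2·t - 5. Derivando la velocidad, obtenemos la aceleración: a(t) = 30·t - 2. Usando a(t) = 30·t - 2 y sustituyendo t = 2, encontramos a = 58.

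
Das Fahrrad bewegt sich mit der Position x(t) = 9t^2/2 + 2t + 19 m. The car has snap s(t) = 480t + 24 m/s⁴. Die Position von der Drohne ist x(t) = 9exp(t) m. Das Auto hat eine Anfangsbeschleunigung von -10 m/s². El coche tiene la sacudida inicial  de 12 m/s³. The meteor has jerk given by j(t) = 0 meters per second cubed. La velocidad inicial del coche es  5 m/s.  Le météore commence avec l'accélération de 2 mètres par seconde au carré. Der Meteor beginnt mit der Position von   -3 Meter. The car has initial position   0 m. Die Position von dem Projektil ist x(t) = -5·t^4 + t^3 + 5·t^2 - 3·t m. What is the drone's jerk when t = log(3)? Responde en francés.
Nous devons dériver notre équation de la position x(t) = 9·exp(t) 3 fois. La dérivée de la position donne la vitesse: v(t) = 9·exp(t). En prenant d/dt de v(t), nous trouvons a(t) = 9·exp(t). En prenant d/dt de a(t), nous trouvons j(t) = 9·exp(t). En utilisant j(t) = 9·exp(t) et en substituant t = log(3), nous trouvons j = 27.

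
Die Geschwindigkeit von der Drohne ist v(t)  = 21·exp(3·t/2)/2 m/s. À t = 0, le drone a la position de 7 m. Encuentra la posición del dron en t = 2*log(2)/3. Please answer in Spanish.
Partiendo de la velocidad v(t) = 21·exp(3·t/2)/2, tomamos 1 antiderivada. La integral de la velocidad es la posición. Usando x(0) = 7, obtenemos x(t) = 7·exp(3·t/2). Usando x(t) = 7·exp(3·t/2) y sustituyendo t = 2*log(2)/3, encontramos x = 14.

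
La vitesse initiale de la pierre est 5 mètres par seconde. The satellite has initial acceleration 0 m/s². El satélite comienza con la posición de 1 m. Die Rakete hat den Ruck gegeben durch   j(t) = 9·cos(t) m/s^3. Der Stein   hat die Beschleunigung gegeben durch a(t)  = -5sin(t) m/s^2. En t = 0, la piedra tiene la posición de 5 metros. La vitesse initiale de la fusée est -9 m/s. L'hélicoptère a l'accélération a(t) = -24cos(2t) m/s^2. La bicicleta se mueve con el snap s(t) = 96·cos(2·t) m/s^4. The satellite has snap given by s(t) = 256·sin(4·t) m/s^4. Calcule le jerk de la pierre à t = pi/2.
Pour résoudre ceci, nous devons prendre 1 dérivée de notre équation de l'accélération a(t) = -5·sin(t). En dérivant l'accélération, nous obtenons le jerk: j(t) = -5·cos(t). De l'équation du jerk j(t) = -5·cos(t), nous substituons t = pi/2 pour obtenir j = 0.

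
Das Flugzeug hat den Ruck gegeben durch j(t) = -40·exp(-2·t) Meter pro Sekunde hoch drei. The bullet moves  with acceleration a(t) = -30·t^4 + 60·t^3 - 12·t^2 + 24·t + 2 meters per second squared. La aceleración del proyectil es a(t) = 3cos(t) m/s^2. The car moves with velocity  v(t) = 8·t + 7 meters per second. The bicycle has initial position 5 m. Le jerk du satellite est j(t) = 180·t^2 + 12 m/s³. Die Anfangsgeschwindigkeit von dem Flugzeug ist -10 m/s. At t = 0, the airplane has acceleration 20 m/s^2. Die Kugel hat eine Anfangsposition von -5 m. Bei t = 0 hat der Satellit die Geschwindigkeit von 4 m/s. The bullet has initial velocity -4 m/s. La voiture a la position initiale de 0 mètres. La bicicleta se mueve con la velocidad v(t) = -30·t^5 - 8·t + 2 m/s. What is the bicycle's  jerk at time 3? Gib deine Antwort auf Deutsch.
Ausgehend von der Geschwindigkeit v(t) = -30·t^5 - 8·t + 2, nehmen wir 2 Ableitungen. Mit d/dt von v(t) finden wir a(t) = -150·t^4 - 8. Mit d/dt von a(t) finden wir j(t) = -600·t^3. Wir haben den Ruck j(t) = -600·t^3. Durch Einsetzen von t = 3: j(3) = -16200.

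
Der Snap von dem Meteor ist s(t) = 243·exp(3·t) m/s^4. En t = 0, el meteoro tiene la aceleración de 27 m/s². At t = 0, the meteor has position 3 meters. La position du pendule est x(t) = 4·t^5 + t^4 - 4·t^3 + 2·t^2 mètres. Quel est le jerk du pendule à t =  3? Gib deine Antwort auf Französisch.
Pour résoudre ceci, nous devons prendre 3 dérivées de notre équation de la position x(t) = 4·t^5 + t^4 - 4·t^3 + 2·t^2. En dérivant la position, nous obtenons la vitesse: v(t) = 20·t^4 + 4·t^3 - 12·t^2 + 4·t. La dérivée de la vitesse donne l'accélération: a(t) = 80·t^3 + 12·t^2 - 24·t + 4. En dérivant l'accélération, nous obtenons le jerk: j(t) = 240·t^2 + 24·t - 24. En utilisant j(t) = 240·t^2 + 24·t - 24 et en substituant t = 3, nous trouvons j = 2208.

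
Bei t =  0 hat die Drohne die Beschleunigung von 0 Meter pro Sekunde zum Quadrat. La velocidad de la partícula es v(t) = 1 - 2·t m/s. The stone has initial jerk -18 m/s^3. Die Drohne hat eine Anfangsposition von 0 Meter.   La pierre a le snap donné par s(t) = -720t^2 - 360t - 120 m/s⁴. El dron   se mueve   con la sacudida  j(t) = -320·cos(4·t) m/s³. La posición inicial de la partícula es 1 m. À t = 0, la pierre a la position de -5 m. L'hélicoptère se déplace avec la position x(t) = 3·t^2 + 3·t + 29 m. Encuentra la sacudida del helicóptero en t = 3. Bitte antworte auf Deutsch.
Wir müssen unsere Gleichung für die Position x(t) = 3·t^2 + 3·t + 29 3-mal ableiten. Mit d/dt von x(t) finden wir v(t) = 6·t + 3. Die Ableitung von der Geschwindigkeit ergibt die Beschleunigung: a(t) = 6. Die Ableitung von der Beschleunigung ergibt den Ruck: j(t) = 0. Wir haben den Ruck j(t) = 0. Durch Einsetzen von t = 3: j(3) = 0.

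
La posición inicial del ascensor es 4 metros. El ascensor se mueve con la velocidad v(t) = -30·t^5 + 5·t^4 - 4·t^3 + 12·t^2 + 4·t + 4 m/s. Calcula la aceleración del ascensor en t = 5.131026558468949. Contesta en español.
Debemos derivar nuestra ecuación de la velocidad v(t) = -30·t^5 + 5·t^4 - 4·t^3 + 12·t^2 + 4·t + 4 1 vez. Tomando d/dt de v(t), encontramos a(t) = -150·t^4 + 20·t^3 - 12·t^2 + 24·t + 4. De la ecuación de la aceleración a(t) = -150·t^4 + 20·t^3 - 12·t^2 + 24·t + 4, sustituimos t = 5.131026558468949 para obtener a = -101457.112900338.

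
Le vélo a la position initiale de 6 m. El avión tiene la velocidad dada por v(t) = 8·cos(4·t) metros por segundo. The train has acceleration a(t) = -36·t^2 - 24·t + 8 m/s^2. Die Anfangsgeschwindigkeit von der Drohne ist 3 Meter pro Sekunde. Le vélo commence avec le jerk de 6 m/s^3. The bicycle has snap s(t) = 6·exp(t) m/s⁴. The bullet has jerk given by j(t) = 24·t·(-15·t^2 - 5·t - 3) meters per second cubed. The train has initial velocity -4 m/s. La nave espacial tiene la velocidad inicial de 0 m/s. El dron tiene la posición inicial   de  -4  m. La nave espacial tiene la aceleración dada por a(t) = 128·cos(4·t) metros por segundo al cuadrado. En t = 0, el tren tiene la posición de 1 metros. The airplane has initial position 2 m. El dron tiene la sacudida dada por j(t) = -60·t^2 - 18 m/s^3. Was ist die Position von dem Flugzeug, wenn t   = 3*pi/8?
Wir müssen unsere Gleichung für die Geschwindigkeit v(t) = 8·cos(4·t) 1-mal integrieren. Mit ∫v(t)dt und Anwendung von x(0) = 2, finden wir x(t) = 2·sin(4·t) + 2. Wir haben die Position x(t) = 2·sin(4·t) + 2. Durch Einsetzen von t = 3*pi/8: x(3*pi/8) = 0.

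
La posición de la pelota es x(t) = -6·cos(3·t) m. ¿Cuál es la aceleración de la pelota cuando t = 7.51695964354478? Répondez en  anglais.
Starting from position x(t) = -6·cos(3·t), we take 2 derivatives. Differentiating position, we get velocity: v(t) = 18·sin(3·t). The derivative of velocity gives acceleration: a(t) = 54·cos(3·t). We have acceleration a(t) = 54·cos(3·t). Substituting t = 7.51695964354478: a(7.51695964354478) = -45.7595088287854.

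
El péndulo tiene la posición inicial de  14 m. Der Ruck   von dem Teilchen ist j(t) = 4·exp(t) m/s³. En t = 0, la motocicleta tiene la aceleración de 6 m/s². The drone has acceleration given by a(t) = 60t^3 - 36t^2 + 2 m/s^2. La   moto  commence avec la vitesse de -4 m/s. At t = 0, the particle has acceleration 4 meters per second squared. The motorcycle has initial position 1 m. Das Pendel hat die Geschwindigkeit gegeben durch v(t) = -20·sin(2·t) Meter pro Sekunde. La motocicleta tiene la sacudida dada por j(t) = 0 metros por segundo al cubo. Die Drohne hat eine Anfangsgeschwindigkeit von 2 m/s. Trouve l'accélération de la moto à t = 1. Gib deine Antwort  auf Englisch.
We need to integrate our jerk equation j(t) = 0 1 time. Taking ∫j(t)dt and applying a(0) = 6, we find a(t) = 6. We have acceleration a(t) = 6. Substituting t = 1: a(1) = 6.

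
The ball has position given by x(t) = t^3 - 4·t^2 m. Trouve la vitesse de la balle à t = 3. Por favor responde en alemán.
Ausgehend von der Position x(t) = t^3 - 4·t^2, nehmen wir 1 Ableitung. Die Ableitung von der Position ergibt die Geschwindigkeit: v(t) = 3·t^2 - 8·t. Wir haben die Geschwindigkeit v(t) = 3·t^2 - 8·t. Durch Einsetzen von t = 3: v(3) = 3.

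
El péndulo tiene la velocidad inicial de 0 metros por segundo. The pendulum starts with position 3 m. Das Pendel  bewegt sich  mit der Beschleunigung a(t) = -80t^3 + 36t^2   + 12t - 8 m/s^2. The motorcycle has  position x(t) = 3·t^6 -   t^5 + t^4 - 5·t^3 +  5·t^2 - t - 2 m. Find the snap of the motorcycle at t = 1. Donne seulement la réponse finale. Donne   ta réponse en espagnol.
s(1) = 984.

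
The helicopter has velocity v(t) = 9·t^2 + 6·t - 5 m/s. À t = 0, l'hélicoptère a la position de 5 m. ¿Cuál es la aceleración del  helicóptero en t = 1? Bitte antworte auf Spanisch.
Para resolver esto, necesitamos tomar 1 derivada de nuestra ecuación de la velocidad v(t) = 9·t^2 + 6·t - 5. Derivando la velocidad, obtenemos la aceleración: a(t) = 18·t + 6. Usando a(t) = 18·t + 6 y sustituyendo t = 1, encontramos a = 24.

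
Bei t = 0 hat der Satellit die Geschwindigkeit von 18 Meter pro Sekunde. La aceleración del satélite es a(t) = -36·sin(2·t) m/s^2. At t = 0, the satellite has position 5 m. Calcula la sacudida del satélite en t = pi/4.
Para resolver esto, necesitamos tomar 1 derivada de nuestra ecuación de la aceleración a(t) = -36·sin(2·t). Tomando d/dt de a(t), encontramos j(t) = -72·cos(2·t). Usando j(t) = -72·cos(2·t) y sustituyendo t = pi/4, encontramos j = 0.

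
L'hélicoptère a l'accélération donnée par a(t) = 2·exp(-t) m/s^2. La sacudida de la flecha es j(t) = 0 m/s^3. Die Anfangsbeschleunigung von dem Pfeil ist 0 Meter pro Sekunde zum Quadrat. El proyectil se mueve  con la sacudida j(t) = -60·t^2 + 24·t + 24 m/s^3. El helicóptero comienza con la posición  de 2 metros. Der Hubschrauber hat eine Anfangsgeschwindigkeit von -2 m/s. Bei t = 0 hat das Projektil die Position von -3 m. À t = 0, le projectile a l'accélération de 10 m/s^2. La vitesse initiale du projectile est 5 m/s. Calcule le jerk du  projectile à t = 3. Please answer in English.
From the given jerk equation j(t) = -60·t^2 + 24·t + 24, we substitute t = 3 to get j = -444.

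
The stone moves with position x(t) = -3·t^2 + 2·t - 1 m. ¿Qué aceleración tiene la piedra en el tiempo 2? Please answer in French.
Nous devons dériver notre équation de la position x(t) = -3·t^2 + 2·t - 1 2 fois. En prenant d/dt de x(t), nous trouvons v(t) = 2 - 6·t. En prenant d/dt de v(t), nous trouvons a(t) = -6. De l'équation de l'accélération a(t) = -6, nous substituons t = 2 pour obtenir a = -6.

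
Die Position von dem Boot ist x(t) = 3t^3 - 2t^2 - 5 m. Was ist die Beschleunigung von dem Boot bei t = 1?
Um dies zu lösen, müssen wir 2 Ableitungen unserer Gleichung für die Position x(t) = 3·t^3 - 2·t^2 - 5 nehmen. Durch Ableiten von der Position erhalten wir die Geschwindigkeit: v(t) = 9·t^2 - 4·t. Durch Ableiten von der Geschwindigkeit erhalten wir die Beschleunigung: a(t) = 18·t - 4. Mit a(t) = 18·t - 4 und Einsetzen von t = 1, finden wir a = 14.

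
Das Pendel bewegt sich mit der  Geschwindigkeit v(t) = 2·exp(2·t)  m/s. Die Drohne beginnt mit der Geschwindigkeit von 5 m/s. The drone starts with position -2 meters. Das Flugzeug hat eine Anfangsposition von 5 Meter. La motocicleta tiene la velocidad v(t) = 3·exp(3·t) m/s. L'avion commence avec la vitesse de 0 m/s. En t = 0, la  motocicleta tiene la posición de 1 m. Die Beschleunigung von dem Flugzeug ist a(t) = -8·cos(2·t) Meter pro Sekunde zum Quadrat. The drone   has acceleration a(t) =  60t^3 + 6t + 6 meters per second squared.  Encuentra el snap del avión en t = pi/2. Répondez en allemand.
Um dies zu lösen, müssen wir 2 Ableitungen unserer Gleichung für die Beschleunigung a(t) = -8·cos(2·t) nehmen. Mit d/dt von a(t) finden wir j(t) = 16·sin(2·t). Durch Ableiten von dem Ruck erhalten wir den Snap: s(t) = 32·cos(2·t). Aus der Gleichung für den Snap s(t) = 32·cos(2·t), setzen wir t = pi/2 ein und erhalten s = -32.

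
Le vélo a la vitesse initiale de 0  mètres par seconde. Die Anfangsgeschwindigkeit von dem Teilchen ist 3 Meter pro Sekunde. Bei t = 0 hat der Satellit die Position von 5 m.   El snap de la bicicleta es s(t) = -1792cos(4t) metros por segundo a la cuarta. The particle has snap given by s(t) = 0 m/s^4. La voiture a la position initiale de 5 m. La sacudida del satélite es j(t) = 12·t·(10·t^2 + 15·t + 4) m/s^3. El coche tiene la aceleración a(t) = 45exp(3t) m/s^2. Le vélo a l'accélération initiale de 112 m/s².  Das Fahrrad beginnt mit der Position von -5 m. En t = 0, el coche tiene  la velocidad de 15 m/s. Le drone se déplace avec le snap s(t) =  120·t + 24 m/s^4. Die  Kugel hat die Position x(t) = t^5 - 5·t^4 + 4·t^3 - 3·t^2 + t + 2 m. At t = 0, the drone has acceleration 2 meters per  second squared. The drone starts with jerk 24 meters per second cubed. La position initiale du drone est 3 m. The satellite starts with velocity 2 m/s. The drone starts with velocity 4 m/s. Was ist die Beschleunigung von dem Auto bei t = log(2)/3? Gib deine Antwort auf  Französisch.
De l'équation de l'accélération a(t) = 45·exp(3·t), nous substituons t = log(2)/3 pour obtenir a = 90.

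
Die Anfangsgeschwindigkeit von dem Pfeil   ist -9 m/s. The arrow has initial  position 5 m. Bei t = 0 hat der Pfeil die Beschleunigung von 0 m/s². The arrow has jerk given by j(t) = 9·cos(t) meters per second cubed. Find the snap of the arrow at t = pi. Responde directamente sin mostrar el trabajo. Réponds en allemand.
Bei t = pi, s = 0.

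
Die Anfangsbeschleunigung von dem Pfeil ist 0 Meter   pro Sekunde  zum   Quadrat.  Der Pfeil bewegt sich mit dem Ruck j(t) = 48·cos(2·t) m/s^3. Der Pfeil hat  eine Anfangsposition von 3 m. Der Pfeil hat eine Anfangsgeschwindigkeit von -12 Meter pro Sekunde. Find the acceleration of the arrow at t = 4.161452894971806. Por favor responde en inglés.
To find the answer, we compute 1 integral of j(t) = 48·cos(2·t). Integrating jerk and using the initial condition a(0) = 0, we get a(t) = 24·sin(2·t). From the given acceleration equation a(t) = 24·sin(2·t), we substitute t = 4.161452894971806 to get a = 21.4093201713506.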